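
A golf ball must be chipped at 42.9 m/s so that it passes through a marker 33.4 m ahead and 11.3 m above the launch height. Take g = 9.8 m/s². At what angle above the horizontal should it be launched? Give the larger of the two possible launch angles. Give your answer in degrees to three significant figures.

84.7°

Trajectory: y = x tanθ − g x² (1 + tan²θ)/(2v₀²). With x = 33.4, y = 11.3, v₀ = 42.9, g = 9.80:
2.970 tan²θ − 33.4 tanθ + (14.27) = 0.
tanθ = [33.4 ± √(33.4² − 4 × 2.970 × (14.27))] / (2 × 2.970) = (33.4 ± 30.76) / 5.940, giving tanθ = 0.4448 or 10.80.
θ = 23.98° or 84.71°; the larger is 84.71°.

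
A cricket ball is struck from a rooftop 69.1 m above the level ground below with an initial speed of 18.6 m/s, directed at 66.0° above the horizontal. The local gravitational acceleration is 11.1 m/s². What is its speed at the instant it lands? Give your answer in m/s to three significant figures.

vₓ = 18.60 cos 66.0° = 7.565 m/s; v_y0 = 18.60 sin 66.0° = 16.99 m/s.
The projectile lands when y = 69.1 + (16.99) t − ½·11.1·t² = 0. Positive root: t = (16.99 + √(16.99² + 2·11.1·69.1)) / 11.1 = (16.99 + 42.69) / 11.1 = 5.377 s.
Vertical velocity at impact: v_y = v_y0 − g t = 16.99 − 11.1 × 5.377 = −42.69 m/s.
Speed: |v| = √(vₓ² + v_y²) = √(7.565² + 42.69²) = 43.36 m/s.

43.4 m/s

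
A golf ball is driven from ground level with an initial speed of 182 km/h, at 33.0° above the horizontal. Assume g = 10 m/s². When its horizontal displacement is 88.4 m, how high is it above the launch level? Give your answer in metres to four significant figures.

35.67 m

Convert: 182 km/h = 182/3.6 = 50.56 m/s.
Resolve: vₓ = 50.56 cos 33.0° = 42.40 m/s and v_y0 = 50.56 sin 33.0° = 27.53 m/s.
Time to reach x = 88.4 m: t = x/vₓ = 88.4/42.40 = 2.085 s.
Height: y = v_y0 t − ½ g t² = 27.53 × 2.085 − 5.000 × 2.085² = 57.41 − 21.73 = 35.67 m.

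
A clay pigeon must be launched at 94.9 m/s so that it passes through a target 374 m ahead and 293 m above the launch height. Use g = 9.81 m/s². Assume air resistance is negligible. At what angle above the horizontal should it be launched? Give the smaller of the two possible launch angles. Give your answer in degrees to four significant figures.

Trajectory: y = x tanθ − g x² (1 + tan²θ)/(2v₀²). With x = 374, y = 293, v₀ = 94.9, g = 9.81:
76.18 tan²θ − 374 tanθ + (369.2) = 0.
tanθ = [374 ± √(374² − 4 × 76.18 × (369.2))] / (2 × 76.18) = (374 ± 165.5) / 152.4, giving tanθ = 1.369 or 3.541.
θ = 53.85° or 74.23°; the smaller is 53.85°.

53.85°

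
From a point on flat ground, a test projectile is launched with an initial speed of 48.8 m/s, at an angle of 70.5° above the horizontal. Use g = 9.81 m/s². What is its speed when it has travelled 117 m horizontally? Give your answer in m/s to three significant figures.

29.4 m/s

Resolve: vₓ = 48.80 cos 70.5° = 16.29 m/s and v_y0 = 48.80 sin 70.5° = 46.00 m/s.
x = vₓ t ⇒ t = 117/16.29 = 7.182 s.
Vertical velocity there: v_y = v_y0 − g t = 46.00 − 9.81 × 7.182 = −24.46 m/s.
Speed: √(vₓ² + v_y²) = √(16.29² + 24.46²) = 29.39 m/s.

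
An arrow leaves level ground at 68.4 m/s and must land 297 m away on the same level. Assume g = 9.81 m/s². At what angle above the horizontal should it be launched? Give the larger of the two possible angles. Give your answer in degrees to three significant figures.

70.7°

R = v₀² sin 2θ / g gives sin 2θ = gR/v₀² = 9.81·297/68.4² = 0.6227.
2θ = 38.52° or 180° − 38.52° = 141.5°, so θ = 19.26° or 70.74°.
The larger angle is 70.74°.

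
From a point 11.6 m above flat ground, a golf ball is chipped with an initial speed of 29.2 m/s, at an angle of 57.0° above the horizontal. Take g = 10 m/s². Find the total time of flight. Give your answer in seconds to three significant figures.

vₓ = 29.20 cos 57.0° = 15.90 m/s; v_y0 = 29.20 sin 57.0° = 24.49 m/s.
The projectile lands when y = 11.6 + (24.49) t − ½·10.0·t² = 0. Positive root: t = (24.49 + √(24.49² + 2·10.0·11.6)) / 10.0 = (24.49 + 28.84) / 10.0 = 5.333 s.

5.33 s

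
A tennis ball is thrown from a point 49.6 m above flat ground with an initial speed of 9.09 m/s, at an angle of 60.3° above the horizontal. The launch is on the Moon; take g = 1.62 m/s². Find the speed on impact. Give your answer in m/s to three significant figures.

15.6 m/s

vₓ = 9.090 cos 60.3° = 4.504 m/s; v_y0 = 9.090 sin 60.3° = 7.896 m/s.
With up positive and y = 0 at the ground: y(t) = 49.6 + (7.896) t − 0.8100 t². Setting y = 0 and taking the positive root: t = [7.896 + √(7.896² + 2·1.62·49.6)] / 1.62 = (7.896 + 14.93) / 1.62 = 14.09 s.
Vertical velocity at impact: v_y = v_y0 − g t = 7.896 − 1.62 × 14.09 = −14.93 m/s.
Speed: |v| = √(vₓ² + v_y²) = √(4.504² + 14.93²) = 15.60 m/s.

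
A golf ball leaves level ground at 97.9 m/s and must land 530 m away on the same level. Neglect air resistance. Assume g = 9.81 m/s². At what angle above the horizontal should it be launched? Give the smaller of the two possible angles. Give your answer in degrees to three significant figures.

16.4°

Level-ground range R = v₀² sin(2θ)/g ⇒ sin(2θ) = gR/v₀² = 9.81 × 530 / 97.9² = 0.5425.
2θ = 32.85° or 180° − 32.85° = 147.1°, so θ = 16.43° or 73.57°.
The smaller angle is 16.43°.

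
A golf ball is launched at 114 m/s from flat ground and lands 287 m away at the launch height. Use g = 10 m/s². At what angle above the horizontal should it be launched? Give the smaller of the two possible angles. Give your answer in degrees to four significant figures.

6.379°

Level-ground range R = v₀² sin(2θ)/g ⇒ sin(2θ) = gR/v₀² = 10.0 × 287 / 114² = 0.2208.
2θ = 12.76° or 180° − 12.76° = 167.2°, so θ = 6.379° or 83.62°.
The smaller angle is 6.379°.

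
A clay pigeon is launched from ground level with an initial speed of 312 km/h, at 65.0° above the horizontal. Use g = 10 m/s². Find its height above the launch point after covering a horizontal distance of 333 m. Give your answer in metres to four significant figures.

300.8 m

Convert: 312 km/h = 312/3.6 = 86.67 m/s.
Components: vₓ = 86.67 cos 65.0° = 36.63 m/s, v_y0 = 86.67 sin 65.0° = 78.55 m/s.
x = vₓ t ⇒ t = 333/36.63 = 9.092 s.
Height: y = v_y0 t − ½ g t² = 78.55 × 9.092 − 5.000 × 9.092² = 714.1 − 413.3 = 300.8 m.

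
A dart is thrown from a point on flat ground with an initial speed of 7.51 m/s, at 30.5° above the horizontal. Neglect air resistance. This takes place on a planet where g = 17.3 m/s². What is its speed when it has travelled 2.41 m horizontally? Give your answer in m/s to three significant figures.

Resolve: vₓ = 7.510 cos 30.5° = 6.471 m/s and v_y0 = 7.510 sin 30.5° = 3.812 m/s.
x = vₓ t ⇒ t = 2.41/6.471 = 0.3724 s.
Vertical velocity there: v_y = v_y0 − g t = 3.812 − 17.3 × 0.3724 = −2.632 m/s.
Speed: √(vₓ² + v_y²) = √(6.471² + 2.632²) = 6.985 m/s.

6.99 m/s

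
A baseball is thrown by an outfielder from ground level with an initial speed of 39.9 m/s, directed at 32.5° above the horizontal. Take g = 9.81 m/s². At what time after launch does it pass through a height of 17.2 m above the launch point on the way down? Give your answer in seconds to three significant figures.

3.31 s

vₓ = 39.90 cos 32.5° = 33.65 m/s; v_y0 = 39.90 sin 32.5° = 21.44 m/s.
Height y(t) = 21.44 t − 4.905 t² = 17.2 gives 4.905 t² − 21.44 t + 17.2 = 0.
Quadratic formula: t = (21.44 ± √122.13) / 9.81 = (21.44 ± 11.05) / 9.81 → t = 1.059 s or 3.312 s.
The descending-branch root is 3.312 s.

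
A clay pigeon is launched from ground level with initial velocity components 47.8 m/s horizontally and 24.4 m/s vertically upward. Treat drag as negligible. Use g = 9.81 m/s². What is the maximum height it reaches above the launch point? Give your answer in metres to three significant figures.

30.3 m

Maximum height: H = v_y0² / (2g) = 24.40² / (2 × 9.81) = 30.34 m.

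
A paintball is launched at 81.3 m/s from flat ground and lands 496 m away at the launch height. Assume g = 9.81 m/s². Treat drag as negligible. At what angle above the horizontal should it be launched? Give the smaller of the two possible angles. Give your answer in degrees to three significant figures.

R = v₀² sin 2θ / g gives sin 2θ = gR/v₀² = 9.81·496/81.3² = 0.7362.
2θ = 47.40° or 180° − 47.40° = 132.6°, so θ = 23.70° or 66.30°.
The smaller angle is 23.70°.

23.7°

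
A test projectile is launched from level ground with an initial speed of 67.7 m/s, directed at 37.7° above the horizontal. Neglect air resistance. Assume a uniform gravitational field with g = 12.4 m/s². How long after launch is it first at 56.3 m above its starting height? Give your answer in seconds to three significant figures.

Horizontal component vₓ = 67.70 cos 37.7° = 53.57 m/s; vertical v_y0 = 67.70 sin 37.7° = 41.40 m/s.
Height y(t) = 41.40 t − 6.200 t² = 56.3 gives 6.200 t² − 41.40 t + 56.3 = 0.
Quadratic formula: t = (41.40 ± √317.75) / 12.4 = (41.40 ± 17.83) / 12.4 → t = 1.901 s or 4.776 s.
The first (ascending) time is 1.901 s.

1.90 s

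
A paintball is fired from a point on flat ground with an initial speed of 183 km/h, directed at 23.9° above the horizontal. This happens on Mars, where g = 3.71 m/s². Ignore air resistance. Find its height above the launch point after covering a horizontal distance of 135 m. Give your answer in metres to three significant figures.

44.2 m

Convert: 183 km/h = 183/3.6 = 50.83 m/s.
Horizontal component vₓ = 50.83 cos 23.9° = 46.47 m/s; vertical v_y0 = 50.83 sin 23.9° = 20.59 m/s.
x = vₓ t ⇒ t = 135/46.47 = 2.905 s.
Height: y = v_y0 t − ½ g t² = 20.59 × 2.905 − 1.855 × 2.905² = 59.82 − 15.65 = 44.17 m.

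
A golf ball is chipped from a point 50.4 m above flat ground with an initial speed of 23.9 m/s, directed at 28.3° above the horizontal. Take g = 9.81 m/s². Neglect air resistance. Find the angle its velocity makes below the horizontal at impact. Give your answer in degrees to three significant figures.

57.8°

Resolve: vₓ = 23.90 cos 28.3° = 21.04 m/s and v_y0 = 23.90 sin 28.3° = 11.33 m/s.
With up positive and y = 0 at the ground: y(t) = 50.4 + (11.33) t − 4.905 t². Setting y = 0 and taking the positive root: t = [11.33 + √(11.33² + 2·9.81·50.4)] / 9.81 = (11.33 + 33.43) / 9.81 = 4.562 s.
At impact: v_y = v_y0 − g t = −33.43 m/s; vₓ = 21.04 m/s.
Angle below horizontal: arctan(|v_y|/vₓ) = arctan(33.43/21.04) = 57.81°.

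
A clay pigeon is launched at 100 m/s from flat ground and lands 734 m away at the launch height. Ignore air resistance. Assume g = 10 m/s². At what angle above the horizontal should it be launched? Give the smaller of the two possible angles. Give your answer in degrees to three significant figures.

23.6°

Level-ground range R = v₀² sin(2θ)/g ⇒ sin(2θ) = gR/v₀² = 10.0 × 734 / 100² = 0.7340.
2θ = 47.22° or 180° − 47.22° = 132.8°, so θ = 23.61° or 66.39°.
The smaller angle is 23.61°.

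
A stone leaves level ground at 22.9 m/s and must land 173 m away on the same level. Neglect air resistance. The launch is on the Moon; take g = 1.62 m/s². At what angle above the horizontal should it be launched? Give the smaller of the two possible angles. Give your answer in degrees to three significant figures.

Level-ground range R = v₀² sin(2θ)/g ⇒ sin(2θ) = gR/v₀² = 1.62 × 173 / 22.9² = 0.5344.
2θ = 32.31° or 180° − 32.31° = 147.7°, so θ = 16.15° or 73.85°.
The smaller angle is 16.15°.

16.2°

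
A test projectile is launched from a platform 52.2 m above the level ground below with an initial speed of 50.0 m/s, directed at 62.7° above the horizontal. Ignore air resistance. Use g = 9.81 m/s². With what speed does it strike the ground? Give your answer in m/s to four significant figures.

Resolve: vₓ = 50.00 cos 62.7° = 22.93 m/s and v_y0 = 50.00 sin 62.7° = 44.43 m/s.
With up positive and y = 0 at the ground: y(t) = 52.2 + (44.43) t − 4.905 t². Setting y = 0 and taking the positive root: t = [44.43 + √(44.43² + 2·9.81·52.2)] / 9.81 = (44.43 + 54.76) / 9.81 = 10.11 s.
Vertical velocity at impact: v_y = v_y0 − g t = 44.43 − 9.81 × 10.11 = −54.76 m/s.
Speed: |v| = √(vₓ² + v_y²) = √(22.93² + 54.76²) = 59.36 m/s.

59.36 m/s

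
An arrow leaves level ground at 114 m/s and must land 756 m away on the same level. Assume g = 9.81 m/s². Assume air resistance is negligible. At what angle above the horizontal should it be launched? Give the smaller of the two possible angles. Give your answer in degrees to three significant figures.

17.4°

R = v₀² sin 2θ / g gives sin 2θ = gR/v₀² = 9.81·756/114² = 0.5707.
2θ = 34.80° or 180° − 34.80° = 145.2°, so θ = 17.40° or 72.60°.
The smaller angle is 17.40°.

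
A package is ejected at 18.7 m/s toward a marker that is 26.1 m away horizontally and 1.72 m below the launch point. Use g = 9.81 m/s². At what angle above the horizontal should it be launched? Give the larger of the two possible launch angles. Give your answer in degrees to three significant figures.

67.3°

Trajectory: y = x tanθ − g x² (1 + tan²θ)/(2v₀²). With x = 26.1, y = −1.72, v₀ = 18.7, g = 9.81:
9.555 tan²θ − 26.1 tanθ + (7.835) = 0.
tanθ = [26.1 ± √(26.1² − 4 × 9.555 × (7.835))] / (2 × 9.555) = (26.1 ± 19.54) / 19.11, giving tanθ = 0.3434 or 2.388.
θ = 18.95° or 67.28°; the larger is 67.28°.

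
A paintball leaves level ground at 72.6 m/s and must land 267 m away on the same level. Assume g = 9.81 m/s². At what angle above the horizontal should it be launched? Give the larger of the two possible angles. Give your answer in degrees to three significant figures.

75.1°

From R = (v₀²/g) sin 2θ: sin 2θ = 9.81 × 267 / 5270.8 = 0.4969.
2θ = 29.80° or 180° − 29.80° = 150.2°, so θ = 14.90° or 75.10°.
The larger angle is 75.10°.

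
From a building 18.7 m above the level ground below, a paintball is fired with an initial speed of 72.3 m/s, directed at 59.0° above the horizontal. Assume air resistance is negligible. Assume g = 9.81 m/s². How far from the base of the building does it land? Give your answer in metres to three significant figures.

Components: vₓ = 72.30 cos 59.0° = 37.24 m/s, v_y0 = 72.30 sin 59.0° = 61.97 m/s.
Vertical motion (up positive, ground at y = 0): 4.905 t² − (61.97) t − 18.7 = 0, so t = (61.97 + √(61.97² + 2·9.81·18.7)) / 9.81 = (61.97 + 64.87) / 9.81 = 12.93 s.
Horizontal distance: R = vₓ t = 37.24 × 12.93 = 481.5 m.

481 m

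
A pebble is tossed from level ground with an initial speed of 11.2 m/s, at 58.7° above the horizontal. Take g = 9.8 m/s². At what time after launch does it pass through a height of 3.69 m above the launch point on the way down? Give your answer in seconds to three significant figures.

1.42 s

Components: vₓ = 11.20 cos 58.7° = 5.819 m/s, v_y0 = 11.20 sin 58.7° = 9.570 m/s.
Require v_y0 t − ½ g t² = 3.69, i.e. 4.900 t² − 9.570 t + 3.69 = 0.
Quadratic formula: t = (9.570 ± √19.260) / 9.80 = (9.570 ± 4.389) / 9.80 → t = 0.5287 s or 1.424 s.
The descending-branch root is 1.424 s.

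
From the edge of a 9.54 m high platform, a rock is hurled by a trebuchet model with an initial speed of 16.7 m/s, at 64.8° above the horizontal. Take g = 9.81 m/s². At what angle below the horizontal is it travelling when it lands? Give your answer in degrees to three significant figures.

Components: vₓ = 16.70 cos 64.8° = 7.111 m/s, v_y0 = 16.70 sin 64.8° = 15.11 m/s.
The projectile lands when y = 9.54 + (15.11) t − ½·9.81·t² = 0. Positive root: t = (15.11 + √(15.11² + 2·9.81·9.54)) / 9.81 = (15.11 + 20.38) / 9.81 = 3.618 s.
At impact: v_y = v_y0 − g t = −20.38 m/s; vₓ = 7.111 m/s.
Angle below horizontal: arctan(|v_y|/vₓ) = arctan(20.38/7.111) = 70.77°.

70.8°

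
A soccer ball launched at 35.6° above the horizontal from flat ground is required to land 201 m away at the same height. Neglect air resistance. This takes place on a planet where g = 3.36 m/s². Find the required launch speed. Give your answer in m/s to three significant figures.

Level-ground range: R = v₀² sin(2θ)/g, so v₀ = √(gR / sin 2θ).
v₀ = √(3.36 × 201 / sin 71.20°) = √(675.4 / 0.9466) = √713.42 = 26.71 m/s.

26.7 m/s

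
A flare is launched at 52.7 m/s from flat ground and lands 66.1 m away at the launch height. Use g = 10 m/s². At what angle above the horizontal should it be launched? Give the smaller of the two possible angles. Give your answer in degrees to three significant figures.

6.88°

Level-ground range R = v₀² sin(2θ)/g ⇒ sin(2θ) = gR/v₀² = 10.0 × 66.1 / 52.7² = 0.2380.
2θ = 13.77° or 180° − 13.77° = 166.2°, so θ = 6.884° or 83.12°.
The smaller angle is 6.884°.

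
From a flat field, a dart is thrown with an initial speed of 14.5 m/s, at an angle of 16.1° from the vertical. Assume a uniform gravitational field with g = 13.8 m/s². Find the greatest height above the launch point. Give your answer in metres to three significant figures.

Resolve: vₓ = 14.50 sin 16.1° = 4.021 m/s and v_y0 = 14.50 cos 16.1° = 13.93 m/s.
Peak height H = v_y0² / (2g) = 194.08 / 27.60 = 7.032 m.

7.03 m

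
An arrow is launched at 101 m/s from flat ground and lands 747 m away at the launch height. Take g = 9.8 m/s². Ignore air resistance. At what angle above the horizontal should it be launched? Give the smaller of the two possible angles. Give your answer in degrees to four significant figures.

R = v₀² sin 2θ / g gives sin 2θ = gR/v₀² = 9.80·747/101² = 0.7176.
2θ = 45.86° or 180° − 45.86° = 134.1°, so θ = 22.93° or 67.07°.
The smaller angle is 22.93°.

22.93°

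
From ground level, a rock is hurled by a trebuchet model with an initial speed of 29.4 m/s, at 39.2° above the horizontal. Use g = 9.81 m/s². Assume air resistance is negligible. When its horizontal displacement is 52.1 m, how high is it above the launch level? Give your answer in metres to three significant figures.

16.8 m

vₓ = 29.40 cos 39.2° = 22.78 m/s; v_y0 = 29.40 sin 39.2° = 18.58 m/s.
x = vₓ t ⇒ t = 52.1/22.78 = 2.287 s.
Height: y = v_y0 t − ½ g t² = 18.58 × 2.287 − 4.905 × 2.287² = 42.49 − 25.65 = 16.84 m.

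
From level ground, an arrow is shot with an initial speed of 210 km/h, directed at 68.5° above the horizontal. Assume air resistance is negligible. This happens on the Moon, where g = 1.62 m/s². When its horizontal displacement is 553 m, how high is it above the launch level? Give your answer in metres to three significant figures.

Convert: 210 km/h = 210/3.6 = 58.33 m/s.
Horizontal component vₓ = 58.33 cos 68.5° = 21.38 m/s; vertical v_y0 = 58.33 sin 68.5° = 54.27 m/s.
x = vₓ t ⇒ t = 553/21.38 = 25.87 s.
Height: y = v_y0 t − ½ g t² = 54.27 × 25.87 − 0.8100 × 25.87² = 1404 − 541.9 = 861.9 m.

862 m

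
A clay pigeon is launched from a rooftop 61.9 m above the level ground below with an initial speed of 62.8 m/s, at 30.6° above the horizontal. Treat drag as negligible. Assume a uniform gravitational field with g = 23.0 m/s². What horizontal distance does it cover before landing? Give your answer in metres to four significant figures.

Resolve: vₓ = 62.80 cos 30.6° = 54.05 m/s and v_y0 = 62.80 sin 30.6° = 31.97 m/s.
With up positive and y = 0 at the ground: y(t) = 61.9 + (31.97) t − 11.50 t². Setting y = 0 and taking the positive root: t = [31.97 + √(31.97² + 2·23.0·61.9)] / 23.0 = (31.97 + 62.20) / 23.0 = 4.094 s.
Horizontal distance: R = vₓ t = 54.05 × 4.094 = 221.3 m.

221.3 m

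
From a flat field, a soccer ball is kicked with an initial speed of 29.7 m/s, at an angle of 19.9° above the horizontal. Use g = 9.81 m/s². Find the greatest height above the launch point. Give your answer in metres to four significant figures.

5.209 m

vₓ = 29.70 cos 19.9° = 27.93 m/s; v_y0 = 29.70 sin 19.9° = 10.11 m/s.
At the apex v_y = 0, so H = v_y0²/(2g) = 10.11²/19.62 = 5.209 m.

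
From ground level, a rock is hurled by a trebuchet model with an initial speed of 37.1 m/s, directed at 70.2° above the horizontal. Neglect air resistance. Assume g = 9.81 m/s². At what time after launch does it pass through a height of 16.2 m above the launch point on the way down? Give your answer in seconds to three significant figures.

6.62 s

Components: vₓ = 37.10 cos 70.2° = 12.57 m/s, v_y0 = 37.10 sin 70.2° = 34.91 m/s.
Set y = v_y0 t − ½ g t² = 16.2: 4.905 t² − 34.91 t + 16.2 = 0.
t = [34.91 ± √(34.91² − 2·9.81·16.2)] / 9.81 = (34.91 ± 30.01) / 9.81, so t = 0.4991 s or t = 6.617 s.
The descending-branch root is 6.617 s.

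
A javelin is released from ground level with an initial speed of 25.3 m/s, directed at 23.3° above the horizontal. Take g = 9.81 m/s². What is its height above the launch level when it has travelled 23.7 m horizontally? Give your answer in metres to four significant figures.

vₓ = 25.30 cos 23.3° = 23.24 m/s; v_y0 = 25.30 sin 23.3° = 10.01 m/s.
x = vₓ t ⇒ t = 23.7/23.24 = 1.020 s.
Height: y = v_y0 t − ½ g t² = 10.01 × 1.020 − 4.905 × 1.020² = 10.21 − 5.103 = 5.104 m.

5.104 m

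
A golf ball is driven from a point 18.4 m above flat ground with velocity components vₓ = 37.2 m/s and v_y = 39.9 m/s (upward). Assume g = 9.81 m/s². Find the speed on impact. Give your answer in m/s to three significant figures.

With up positive and y = 0 at the ground: y(t) = 18.4 + (39.90) t − 4.905 t². Setting y = 0 and taking the positive root: t = [39.90 + √(39.90² + 2·9.81·18.4)] / 9.81 = (39.90 + 44.19) / 9.81 = 8.572 s.
Vertical velocity at impact: v_y = v_y0 − g t = 39.90 − 9.81 × 8.572 = −44.19 m/s.
Speed: |v| = √(vₓ² + v_y²) = √(37.20² + 44.19²) = 57.77 m/s.

57.8 m/s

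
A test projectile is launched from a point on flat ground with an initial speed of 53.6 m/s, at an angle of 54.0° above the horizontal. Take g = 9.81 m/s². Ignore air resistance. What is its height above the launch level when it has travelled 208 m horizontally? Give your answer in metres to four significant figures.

72.49 m

vₓ = 53.60 cos 54.0° = 31.51 m/s; v_y0 = 53.60 sin 54.0° = 43.36 m/s.
At x = 208 m, t = x/vₓ = 208/31.51 = 6.602 s.
Height: y = v_y0 t − ½ g t² = 43.36 × 6.602 − 4.905 × 6.602² = 286.3 − 213.8 = 72.49 m.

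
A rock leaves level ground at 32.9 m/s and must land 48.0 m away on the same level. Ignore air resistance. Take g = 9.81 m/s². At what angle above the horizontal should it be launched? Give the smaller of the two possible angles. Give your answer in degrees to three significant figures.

12.9°

Level-ground range R = v₀² sin(2θ)/g ⇒ sin(2θ) = gR/v₀² = 9.81 × 48.0 / 32.9² = 0.4350.
2θ = 25.79° or 180° − 25.79° = 154.2°, so θ = 12.89° or 77.11°.
The smaller angle is 12.89°.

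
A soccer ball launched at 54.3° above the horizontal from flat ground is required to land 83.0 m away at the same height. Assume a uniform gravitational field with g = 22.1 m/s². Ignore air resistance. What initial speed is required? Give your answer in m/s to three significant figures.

44.0 m/s

Level-ground range: R = v₀² sin(2θ)/g, so v₀ = √(gR / sin 2θ).
v₀ = √(22.1 × 83.0 / sin 108.6°) = √(1834 / 0.9478) = √1935.4 = 43.99 m/s.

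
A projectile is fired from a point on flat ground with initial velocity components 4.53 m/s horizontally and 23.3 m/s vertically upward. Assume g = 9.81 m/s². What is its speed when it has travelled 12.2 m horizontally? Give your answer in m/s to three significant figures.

Time to reach x = 12.2 m: t = x/vₓ = 12.2/4.530 = 2.693 s.
Vertical velocity there: v_y = v_y0 − g t = 23.30 − 9.81 × 2.693 = −3.120 m/s.
Speed: √(vₓ² + v_y²) = √(4.530² + 3.120²) = 5.500 m/s.

5.50 m/s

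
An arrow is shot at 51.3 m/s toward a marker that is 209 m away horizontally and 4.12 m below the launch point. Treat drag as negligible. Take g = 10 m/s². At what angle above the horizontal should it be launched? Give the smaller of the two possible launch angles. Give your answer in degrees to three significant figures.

Trajectory: y = x tanθ − g x² (1 + tan²θ)/(2v₀²). With x = 209, y = −4.12, v₀ = 51.3, g = 10.0:
82.99 tan²θ − 209 tanθ + (78.87) = 0.
tanθ = [209 ± √(209² − 4 × 82.99 × (78.87))] / (2 × 82.99) = (209 ± 132.3) / 166.0, giving tanθ = 0.4622 or 2.056.
θ = 24.81° or 64.06°; the smaller is 24.81°.

24.8°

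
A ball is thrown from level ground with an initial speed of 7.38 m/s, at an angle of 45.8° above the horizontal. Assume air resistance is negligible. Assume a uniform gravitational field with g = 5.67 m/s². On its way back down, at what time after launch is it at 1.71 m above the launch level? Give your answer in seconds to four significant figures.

1.450 s

Resolve: vₓ = 7.380 cos 45.8° = 5.145 m/s and v_y0 = 7.380 sin 45.8° = 5.291 m/s.
Height y(t) = 5.291 t − 2.835 t² = 1.71 gives 2.835 t² − 5.291 t + 1.71 = 0.
Quadratic formula: t = (5.291 ± √8.6012) / 5.67 = (5.291 ± 2.933) / 5.67 → t = 0.4159 s or 1.450 s.
The descending-branch root is 1.450 s.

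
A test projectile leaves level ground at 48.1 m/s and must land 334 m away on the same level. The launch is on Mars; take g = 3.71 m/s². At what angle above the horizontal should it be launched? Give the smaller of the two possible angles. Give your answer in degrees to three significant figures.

16.2°

From R = (v₀²/g) sin 2θ: sin 2θ = 3.71 × 334 / 2313.6 = 0.5356.
2θ = 32.38° or 180° − 32.38° = 147.6°, so θ = 16.19° or 73.81°.
The smaller angle is 16.19°.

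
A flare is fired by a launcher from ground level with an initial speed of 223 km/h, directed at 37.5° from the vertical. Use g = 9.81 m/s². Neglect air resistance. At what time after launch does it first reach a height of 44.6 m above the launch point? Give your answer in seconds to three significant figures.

1.01 s

Convert: 223 km/h = 223/3.6 = 61.94 m/s.
Horizontal component vₓ = 61.94 sin 37.5° = 37.71 m/s; vertical v_y0 = 61.94 cos 37.5° = 49.14 m/s.
Set y = v_y0 t − ½ g t² = 44.6: 4.905 t² − 49.14 t + 44.6 = 0.
Quadratic formula: t = (49.14 ± √1540.1) / 9.81 = (49.14 ± 39.24) / 9.81 → t = 1.009 s or 9.010 s.
The first (ascending) time is 1.009 s.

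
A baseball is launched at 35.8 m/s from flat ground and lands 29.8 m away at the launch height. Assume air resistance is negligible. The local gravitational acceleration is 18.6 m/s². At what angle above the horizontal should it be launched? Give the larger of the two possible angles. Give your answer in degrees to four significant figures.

R = v₀² sin 2θ / g gives sin 2θ = gR/v₀² = 18.6·29.8/35.8² = 0.4325.
2θ = 25.62° or 180° − 25.62° = 154.4°, so θ = 12.81° or 77.19°.
The larger angle is 77.19°.

77.19°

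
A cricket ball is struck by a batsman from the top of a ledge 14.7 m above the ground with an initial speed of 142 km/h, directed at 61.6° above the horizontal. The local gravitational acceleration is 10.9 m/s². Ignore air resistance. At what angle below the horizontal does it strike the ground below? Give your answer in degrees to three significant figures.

Convert: 142 km/h = 142/3.6 = 39.44 m/s.
Components: vₓ = 39.44 cos 61.6° = 18.76 m/s, v_y0 = 39.44 sin 61.6° = 34.70 m/s.
Vertical motion (up positive, ground at y = 0): 5.450 t² − (34.70) t − 14.7 = 0, so t = (34.70 + √(34.70² + 2·10.9·14.7)) / 10.9 = (34.70 + 39.04) / 10.9 = 6.765 s.
At impact: v_y = v_y0 − g t = −39.04 m/s; vₓ = 18.76 m/s.
Angle below horizontal: arctan(|v_y|/vₓ) = arctan(39.04/18.76) = 64.34°.

64.3°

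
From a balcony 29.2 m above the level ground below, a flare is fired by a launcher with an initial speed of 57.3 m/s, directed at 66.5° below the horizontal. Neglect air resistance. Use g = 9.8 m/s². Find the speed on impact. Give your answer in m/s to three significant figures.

vₓ = 57.30 cos 66.5° = 22.85 m/s; v_y0 = −52.55 m/s (downward).
Vertical motion (up positive, ground at y = 0): 4.900 t² − (−52.55) t − 29.2 = 0, so t = (−52.55 + √(52.55² + 2·9.80·29.2)) / 9.80 = (−52.55 + 57.74) / 9.80 = 0.5295 s.
Vertical velocity at impact: v_y = v_y0 − g t = −52.55 − 9.80 × 0.5295 = −57.74 m/s.
Speed: |v| = √(vₓ² + v_y²) = √(22.85² + 57.74²) = 62.09 m/s.

62.1 m/s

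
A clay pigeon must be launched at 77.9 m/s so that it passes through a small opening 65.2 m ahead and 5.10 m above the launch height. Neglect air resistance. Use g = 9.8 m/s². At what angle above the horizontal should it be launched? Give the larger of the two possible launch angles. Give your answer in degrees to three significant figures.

Trajectory: y = x tanθ − g x² (1 + tan²θ)/(2v₀²). With x = 65.2, y = 5.10, v₀ = 77.9, g = 9.80:
3.433 tan²θ − 65.2 tanθ + (8.533) = 0.
tanθ = [65.2 ± √(65.2² − 4 × 3.433 × (8.533))] / (2 × 3.433) = (65.2 ± 64.30) / 6.865, giving tanθ = 0.1318 or 18.86.
θ = 7.507° or 86.97°; the larger is 86.97°.

87.0°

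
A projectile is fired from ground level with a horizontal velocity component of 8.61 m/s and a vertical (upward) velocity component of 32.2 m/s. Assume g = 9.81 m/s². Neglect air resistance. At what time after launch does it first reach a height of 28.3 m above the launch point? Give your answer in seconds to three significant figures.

Require v_y0 t − ½ g t² = 28.3, i.e. 4.905 t² − 32.20 t + 28.3 = 0.
Quadratic formula: t = (32.20 ± √481.59) / 9.81 = (32.20 ± 21.95) / 9.81 → t = 1.045 s or 5.519 s.
The first (ascending) time is 1.045 s.

1.05 s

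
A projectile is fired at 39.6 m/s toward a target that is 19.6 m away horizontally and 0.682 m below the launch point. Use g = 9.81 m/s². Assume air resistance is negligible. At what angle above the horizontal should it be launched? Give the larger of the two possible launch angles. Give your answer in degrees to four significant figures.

Trajectory: y = x tanθ − g x² (1 + tan²θ)/(2v₀²). With x = 19.6, y = −0.682, v₀ = 39.6, g = 9.81:
1.202 tan²θ − 19.6 tanθ + (0.5196) = 0.
tanθ = [19.6 ± √(19.6² − 4 × 1.202 × (0.5196))] / (2 × 1.202) = (19.6 ± 19.54) / 2.403, giving tanθ = 0.02655 or 16.28.
θ = 1.521° or 86.49°; the larger is 86.49°.

86.49°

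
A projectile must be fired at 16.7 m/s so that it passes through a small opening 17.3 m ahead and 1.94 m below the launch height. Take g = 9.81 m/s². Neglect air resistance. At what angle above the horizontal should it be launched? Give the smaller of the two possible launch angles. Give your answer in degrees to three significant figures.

11.6°

Trajectory: y = x tanθ − g x² (1 + tan²θ)/(2v₀²). With x = 17.3, y = −1.94, v₀ = 16.7, g = 9.81:
5.264 tan²θ − 17.3 tanθ + (3.324) = 0.
tanθ = [17.3 ± √(17.3² − 4 × 5.264 × (3.324))] / (2 × 5.264) = (17.3 ± 15.14) / 10.53, giving tanθ = 0.2049 or 3.082.
θ = 11.58° or 72.02°; the smaller is 11.58°.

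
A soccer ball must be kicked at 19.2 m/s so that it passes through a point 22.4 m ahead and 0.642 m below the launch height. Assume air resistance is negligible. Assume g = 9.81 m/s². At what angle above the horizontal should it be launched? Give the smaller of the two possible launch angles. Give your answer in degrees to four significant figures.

16.46°

Trajectory: y = x tanθ − g x² (1 + tan²θ)/(2v₀²). With x = 22.4, y = −0.642, v₀ = 19.2, g = 9.81:
6.676 tan²θ − 22.4 tanθ + (6.034) = 0.
tanθ = [22.4 ± √(22.4² − 4 × 6.676 × (6.034))] / (2 × 6.676) = (22.4 ± 18.46) / 13.35, giving tanθ = 0.2954 or 3.060.
θ = 16.46° or 71.90°; the smaller is 16.46°.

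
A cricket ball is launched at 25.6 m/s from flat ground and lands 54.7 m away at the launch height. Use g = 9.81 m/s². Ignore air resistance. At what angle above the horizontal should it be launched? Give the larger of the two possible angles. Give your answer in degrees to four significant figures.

62.52°

Level-ground range R = v₀² sin(2θ)/g ⇒ sin(2θ) = gR/v₀² = 9.81 × 54.7 / 25.6² = 0.8188.
2θ = 54.96° or 180° − 54.96° = 125.0°, so θ = 27.48° or 62.52°.
The larger angle is 62.52°.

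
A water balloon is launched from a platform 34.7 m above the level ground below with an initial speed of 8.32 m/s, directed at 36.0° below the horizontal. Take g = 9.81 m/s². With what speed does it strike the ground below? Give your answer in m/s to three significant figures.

27.4 m/s

Resolve: vₓ = 8.320 cos 36.0° = 6.731 m/s and v_y0 = −4.890 m/s (downward).
With up positive and y = 0 at the ground: y(t) = 34.7 + (−4.890) t − 4.905 t². Setting y = 0 and taking the positive root: t = [−4.890 + √(4.890² + 2·9.81·34.7)] / 9.81 = (−4.890 + 26.55) / 9.81 = 2.208 s.
Vertical velocity at impact: v_y = v_y0 − g t = −4.890 − 9.81 × 2.208 = −26.55 m/s.
Speed: |v| = √(vₓ² + v_y²) = √(6.731² + 26.55²) = 27.39 m/s.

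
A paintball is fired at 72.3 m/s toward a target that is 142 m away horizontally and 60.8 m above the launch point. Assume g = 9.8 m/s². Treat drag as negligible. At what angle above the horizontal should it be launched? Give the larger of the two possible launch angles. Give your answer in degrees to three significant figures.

81.8°

Trajectory: y = x tanθ − g x² (1 + tan²θ)/(2v₀²). With x = 142, y = 60.8, v₀ = 72.3, g = 9.80:
18.90 tan²θ − 142 tanθ + (79.70) = 0.
tanθ = [142 ± √(142² − 4 × 18.90 × (79.70))] / (2 × 18.90) = (142 ± 118.9) / 37.80, giving tanθ = 0.6110 or 6.902.
θ = 31.42° or 81.76°; the larger is 81.76°.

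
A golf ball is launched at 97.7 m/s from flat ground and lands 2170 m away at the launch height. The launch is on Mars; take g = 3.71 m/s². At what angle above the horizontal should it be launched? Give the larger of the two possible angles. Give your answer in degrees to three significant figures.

Level-ground range R = v₀² sin(2θ)/g ⇒ sin(2θ) = gR/v₀² = 3.71 × 2170 / 97.7² = 0.8434.
2θ = 57.50° or 180° − 57.50° = 122.5°, so θ = 28.75° or 61.25°.
The larger angle is 61.25°.

61.2°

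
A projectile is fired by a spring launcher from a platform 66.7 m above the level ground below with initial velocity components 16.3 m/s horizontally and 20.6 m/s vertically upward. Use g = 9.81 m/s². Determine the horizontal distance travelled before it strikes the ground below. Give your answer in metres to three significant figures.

The projectile lands when y = 66.7 + (20.60) t − ½·9.81·t² = 0. Positive root: t = (20.60 + √(20.60² + 2·9.81·66.7)) / 9.81 = (20.60 + 41.63) / 9.81 = 6.343 s.
Horizontal distance: R = vₓ t = 16.30 × 6.343 = 103.4 m.

103 m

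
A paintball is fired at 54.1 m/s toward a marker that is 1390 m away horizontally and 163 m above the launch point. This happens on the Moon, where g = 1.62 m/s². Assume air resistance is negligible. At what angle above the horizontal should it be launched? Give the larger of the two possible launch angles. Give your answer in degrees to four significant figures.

Trajectory: y = x tanθ − g x² (1 + tan²θ)/(2v₀²). With x = 1390, y = 163, v₀ = 54.1, g = 1.62:
534.7 tan²θ − 1390 tanθ + (697.7) = 0.
tanθ = [1390 ± √(1390² − 4 × 534.7 × (697.7))] / (2 × 534.7) = (1390 ± 663.2) / 1069, giving tanθ = 0.6796 or 1.920.
θ = 34.20° or 62.49°; the larger is 62.49°.

62.49°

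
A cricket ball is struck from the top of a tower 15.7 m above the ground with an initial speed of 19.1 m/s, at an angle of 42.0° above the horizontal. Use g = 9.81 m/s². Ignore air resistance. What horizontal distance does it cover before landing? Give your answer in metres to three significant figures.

Horizontal component vₓ = 19.10 cos 42.0° = 14.19 m/s; vertical v_y0 = 19.10 sin 42.0° = 12.78 m/s.
Vertical motion (up positive, ground at y = 0): 4.905 t² − (12.78) t − 15.7 = 0, so t = (12.78 + √(12.78² + 2·9.81·15.7)) / 9.81 = (12.78 + 21.71) / 9.81 = 3.516 s.
Horizontal distance: R = vₓ t = 14.19 × 3.516 = 49.91 m.

49.9 m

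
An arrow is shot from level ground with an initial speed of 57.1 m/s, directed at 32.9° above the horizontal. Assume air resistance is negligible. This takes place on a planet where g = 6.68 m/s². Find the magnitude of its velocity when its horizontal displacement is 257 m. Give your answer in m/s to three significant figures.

48.2 m/s

vₓ = 57.10 cos 32.9° = 47.94 m/s; v_y0 = 57.10 sin 32.9° = 31.02 m/s.
x = vₓ t ⇒ t = 257/47.94 = 5.361 s.
Vertical velocity there: v_y = v_y0 − g t = 31.02 − 6.68 × 5.361 = −4.794 m/s.
Speed: √(vₓ² + v_y²) = √(47.94² + 4.794²) = 48.18 m/s.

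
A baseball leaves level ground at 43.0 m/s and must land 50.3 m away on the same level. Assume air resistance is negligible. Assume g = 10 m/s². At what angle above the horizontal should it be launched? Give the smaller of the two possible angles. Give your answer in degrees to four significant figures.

7.893°

R = v₀² sin 2θ / g gives sin 2θ = gR/v₀² = 10.0·50.3/43.0² = 0.2720.
2θ = 15.79° or 180° − 15.79° = 164.2°, so θ = 7.893° or 82.11°.
The smaller angle is 7.893°.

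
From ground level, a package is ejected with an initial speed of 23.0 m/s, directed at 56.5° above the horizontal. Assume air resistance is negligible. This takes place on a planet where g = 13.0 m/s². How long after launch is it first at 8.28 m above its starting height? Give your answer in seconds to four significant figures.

Resolve: vₓ = 23.00 cos 56.5° = 12.69 m/s and v_y0 = 23.00 sin 56.5° = 19.18 m/s.
Height y(t) = 19.18 t − 6.500 t² = 8.28 gives 6.500 t² − 19.18 t + 8.28 = 0.
Quadratic formula: t = (19.18 ± √152.57) / 13.0 = (19.18 ± 12.35) / 13.0 → t = 0.5252 s or 2.425 s.
The first (ascending) time is 0.5252 s.

0.5252 s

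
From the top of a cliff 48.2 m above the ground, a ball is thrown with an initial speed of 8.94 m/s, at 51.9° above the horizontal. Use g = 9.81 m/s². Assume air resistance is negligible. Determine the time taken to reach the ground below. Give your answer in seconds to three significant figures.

Resolve: vₓ = 8.940 cos 51.9° = 5.516 m/s and v_y0 = 8.940 sin 51.9° = 7.035 m/s.
Vertical motion (up positive, ground at y = 0): 4.905 t² − (7.035) t − 48.2 = 0, so t = (7.035 + √(7.035² + 2·9.81·48.2)) / 9.81 = (7.035 + 31.55) / 9.81 = 3.933 s.

3.93 s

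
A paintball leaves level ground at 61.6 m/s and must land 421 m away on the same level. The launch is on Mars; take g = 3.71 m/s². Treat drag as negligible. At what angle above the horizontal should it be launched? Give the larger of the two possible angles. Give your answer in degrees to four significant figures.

Level-ground range R = v₀² sin(2θ)/g ⇒ sin(2θ) = gR/v₀² = 3.71 × 421 / 61.6² = 0.4116.
2θ = 24.31° or 180° − 24.31° = 155.7°, so θ = 12.15° or 77.85°.
The larger angle is 77.85°.

77.85°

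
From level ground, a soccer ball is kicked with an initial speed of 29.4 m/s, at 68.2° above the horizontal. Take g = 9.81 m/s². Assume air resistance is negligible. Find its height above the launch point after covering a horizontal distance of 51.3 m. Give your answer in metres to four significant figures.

19.97 m

Horizontal component vₓ = 29.40 cos 68.2° = 10.92 m/s; vertical v_y0 = 29.40 sin 68.2° = 27.30 m/s.
At x = 51.3 m, t = x/vₓ = 51.3/10.92 = 4.699 s.
Height: y = v_y0 t − ½ g t² = 27.30 × 4.699 − 4.905 × 4.699² = 128.3 − 108.3 = 19.97 m.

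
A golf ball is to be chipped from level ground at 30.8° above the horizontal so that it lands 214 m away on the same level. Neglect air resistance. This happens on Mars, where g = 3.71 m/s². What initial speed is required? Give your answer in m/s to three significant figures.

30.0 m/s

From R = (v₀² / g) sin 2θ: v₀ = √(gR / sin 2θ).
v₀ = √(3.71 × 214 / sin 61.60°) = √(793.9 / 0.8796) = √902.56 = 30.04 m/s.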